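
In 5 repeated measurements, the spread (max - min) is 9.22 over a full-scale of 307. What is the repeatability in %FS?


Repeatability = (spread / full scale) * 100%.
R = (9.22 / 307) * 100
R = 3.003 %FS

3.003 %FS


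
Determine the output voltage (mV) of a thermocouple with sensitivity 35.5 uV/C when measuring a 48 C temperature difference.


The thermocouple output V = sensitivity * dT.
V = 35.5 uV/C * 48 C
V = 1704.0 uV
V = 1.704 mV

1.704 mV


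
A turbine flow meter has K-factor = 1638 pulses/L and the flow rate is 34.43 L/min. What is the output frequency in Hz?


Frequency = K * Q / 60 (converting L/min to L/s).
f = 1638 * 34.43 / 60
f = 56396.34 / 60
f = 939.94 Hz

939.94 Hz


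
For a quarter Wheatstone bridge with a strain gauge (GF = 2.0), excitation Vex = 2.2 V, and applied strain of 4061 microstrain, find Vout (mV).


Quarter bridge output: Vout = (GF * epsilon * Vex) / 4.
Vout = (2.0 * 4061e-6 * 2.2) / 4
Vout = 0.0178684 / 4 V
Vout = 0.0044671 V = 4.4671 mV

4.4671 mV


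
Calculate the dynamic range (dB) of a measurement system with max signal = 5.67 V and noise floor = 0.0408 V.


Dynamic range = 20 * log10(Vmax / Vnoise).
DR = 20 * log10(5.67 / 0.0408)
DR = 20 * log10(138.97)
DR = 42.86 dB

42.86 dB


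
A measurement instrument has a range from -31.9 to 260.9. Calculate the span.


Span = upper range - lower range.
Span = 260.9 - (-31.9)
Span = 292.8

292.8


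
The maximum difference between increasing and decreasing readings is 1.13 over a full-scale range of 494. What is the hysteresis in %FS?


Hysteresis = (max difference / full scale) * 100%.
H = (1.13 / 494) * 100
H = 0.229 %FS

0.229 %FS


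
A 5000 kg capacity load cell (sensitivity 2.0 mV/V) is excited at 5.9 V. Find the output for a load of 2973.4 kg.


Vout = rated_output * Vex * (load / capacity).
Vout = 2.0 * 5.9 * (2973.4 / 5000)
Vout = 2.0 * 5.9 * 0.59468
Vout = 7.017 mV

7.017 mV


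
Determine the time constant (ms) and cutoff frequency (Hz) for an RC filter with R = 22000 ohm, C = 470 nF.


Time constant: tau = R * C.
tau = 22000 * 4.70e-07 = 0.01034 s
tau = 10.34 ms
Cutoff frequency: fc = 1 / (2*pi*R*C).
fc = 1 / (2*pi*0.01034) = 15.39 Hz

tau = 10.34 ms, fc = 15.39 Hz


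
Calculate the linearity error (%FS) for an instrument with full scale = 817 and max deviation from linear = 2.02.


Linearity error = (max deviation / full scale) * 100%.
Linearity = (2.02 / 817) * 100
Linearity = 0.247 %FS

0.247 %FS


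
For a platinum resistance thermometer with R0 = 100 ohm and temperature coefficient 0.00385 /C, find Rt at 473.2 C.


The RTD equation: Rt = R0 * (1 + alpha * T).
Rt = 100 * (1 + 0.00385 * 473.2)
Rt = 100 * (1 + 1.82182)
Rt = 100 * 2.82182
Rt = 282.182 ohm

282.182 ohm


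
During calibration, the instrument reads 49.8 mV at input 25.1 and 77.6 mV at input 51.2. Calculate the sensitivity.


Sensitivity = (y2 - y1) / (x2 - x1).
S = (77.6 - 49.8) / (51.2 - 25.1)
S = 27.8 / 26.1
S = 1.0651 mV/unit

1.0651 mV/unit


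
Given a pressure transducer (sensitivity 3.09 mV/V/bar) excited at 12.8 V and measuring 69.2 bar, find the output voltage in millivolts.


Output = sensitivity * Vex * P.
Vout = 3.09 * 12.8 * 69.2
Vout = 39.552 * 69.2
Vout = 2737.0 mV

2737.0 mV


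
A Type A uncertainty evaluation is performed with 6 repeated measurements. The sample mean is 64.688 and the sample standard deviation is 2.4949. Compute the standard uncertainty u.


The standard uncertainty for Type A evaluation is u = s / sqrt(n).
u = 2.4949 / sqrt(6)
u = 2.4949 / 2.4495
u = 1.0185

1.0185


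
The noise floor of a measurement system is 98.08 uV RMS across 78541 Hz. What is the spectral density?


Noise spectral density = Vrms / sqrt(BW).
NSD = 98.08 / sqrt(78541)
NSD = 98.08 / 280.2517
NSD = 0.35 uV/sqrt(Hz)

0.35 uV/sqrt(Hz)


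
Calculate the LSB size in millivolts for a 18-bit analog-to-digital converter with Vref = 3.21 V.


The resolution (LSB) of an ADC is Vref / 2^n.
LSB = 3.21 / 2^18
LSB = 3.21 / 262144
LSB = 1.225e-05 V = 0.01224518 mV

0.01224518 mV


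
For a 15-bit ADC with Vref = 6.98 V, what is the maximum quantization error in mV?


The maximum quantization error is +/- LSB/2.
LSB = Vref / 2^n = 6.98 / 32768 = 0.00021301 V
Max error = LSB / 2 = 0.00021301 / 2 = 0.00010651 V
Max error = 0.1065 mV

0.1065 mV


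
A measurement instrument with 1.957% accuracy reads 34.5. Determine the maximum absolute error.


Absolute error = (accuracy% / 100) * reading.
Error = (1.957 / 100) * 34.5
Error = 0.01957 * 34.5
Error = 0.6752

0.6752


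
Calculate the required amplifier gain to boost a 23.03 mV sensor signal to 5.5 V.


Gain = Vout / Vin (converting to same units).
G = 5.5 V / 23.03 mV
G = 5500.0 mV / 23.03 mV
G = 238.82

238.82


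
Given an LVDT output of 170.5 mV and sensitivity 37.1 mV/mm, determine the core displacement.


Displacement = Vout / sensitivity.
d = 170.5 / 37.1
d = 4.596 mm

4.596 mm


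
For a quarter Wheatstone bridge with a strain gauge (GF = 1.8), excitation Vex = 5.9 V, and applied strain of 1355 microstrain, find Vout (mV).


Quarter bridge output: Vout = (GF * epsilon * Vex) / 4.
Vout = (1.8 * 1355e-6 * 5.9) / 4
Vout = 0.0143901 / 4 V
Vout = 0.00359752 V = 3.5975 mV

3.5975 mV


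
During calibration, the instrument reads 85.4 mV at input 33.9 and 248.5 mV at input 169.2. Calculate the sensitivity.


Sensitivity = (y2 - y1) / (x2 - x1).
S = (248.5 - 85.4) / (169.2 - 33.9)
S = 163.1 / 135.3
S = 1.2055 mV/unit

1.2055 mV/unit


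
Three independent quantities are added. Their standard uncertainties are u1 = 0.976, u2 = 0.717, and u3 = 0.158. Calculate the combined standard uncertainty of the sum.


For a sum of independent quantities, uc = sqrt(u1^2 + u2^2 + u3^2).
uc = sqrt(0.976^2 + 0.717^2 + 0.158^2)
uc = sqrt(0.952576 + 0.514089 + 0.024964)
uc = 1.2213

1.2213


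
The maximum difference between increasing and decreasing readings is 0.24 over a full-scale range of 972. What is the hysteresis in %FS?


Hysteresis = (max difference / full scale) * 100%.
H = (0.24 / 972) * 100
H = 0.025 %FS

0.025 %FS


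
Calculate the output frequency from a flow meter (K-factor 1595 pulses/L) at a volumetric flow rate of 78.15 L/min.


Frequency = K * Q / 60 (converting L/min to L/s).
f = 1595 * 78.15 / 60
f = 124649.25 / 60
f = 2077.49 Hz

2077.49 Hz


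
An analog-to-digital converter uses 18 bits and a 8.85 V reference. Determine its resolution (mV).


The resolution (LSB) of an ADC is Vref / 2^n.
LSB = 8.85 / 2^18
LSB = 8.85 / 262144
LSB = 3.376e-05 V = 0.03376007 mV

0.03376007 mV


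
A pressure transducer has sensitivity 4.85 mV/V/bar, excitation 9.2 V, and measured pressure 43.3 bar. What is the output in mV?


Output = sensitivity * Vex * P.
Vout = 4.85 * 9.2 * 43.3
Vout = 44.62 * 43.3
Vout = 1932.05 mV

1932.05 mV


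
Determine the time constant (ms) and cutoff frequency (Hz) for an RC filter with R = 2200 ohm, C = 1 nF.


Time constant: tau = R * C.
tau = 2200 * 1.00e-09 = 2.2e-06 s
tau = 0.0022 ms
Cutoff frequency: fc = 1 / (2*pi*R*C).
fc = 1 / (2*pi*2.2e-06) = 72343.16 Hz

tau = 0.0022 ms, fc = 72343.16 Hz


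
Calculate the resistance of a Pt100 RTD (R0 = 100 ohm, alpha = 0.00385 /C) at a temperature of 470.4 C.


The RTD equation: Rt = R0 * (1 + alpha * T).
Rt = 100 * (1 + 0.00385 * 470.4)
Rt = 100 * (1 + 1.81104)
Rt = 100 * 2.81104
Rt = 281.104 ohm

281.104 ohm


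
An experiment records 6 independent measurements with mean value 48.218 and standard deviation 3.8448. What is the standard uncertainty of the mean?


The standard uncertainty for Type A evaluation is u = s / sqrt(n).
u = 3.8448 / sqrt(6)
u = 3.8448 / 2.4495
u = 1.5696

1.5696


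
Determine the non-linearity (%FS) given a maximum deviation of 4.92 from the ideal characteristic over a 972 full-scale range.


Linearity error = (max deviation / full scale) * 100%.
Linearity = (4.92 / 972) * 100
Linearity = 0.506 %FS

0.506 %FS


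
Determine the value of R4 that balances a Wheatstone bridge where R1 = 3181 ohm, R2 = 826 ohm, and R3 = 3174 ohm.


At balance: R1*R4 = R2*R3, so R4 = R2*R3/R1.
R4 = 826 * 3174 / 3181
R4 = 2621724 / 3181
R4 = 824.18 ohm

824.18 ohm


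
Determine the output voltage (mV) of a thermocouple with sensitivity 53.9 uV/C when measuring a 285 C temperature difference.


The thermocouple output V = sensitivity * dT.
V = 53.9 uV/C * 285 C
V = 15361.5 uV
V = 15.361 mV

15.361 mV


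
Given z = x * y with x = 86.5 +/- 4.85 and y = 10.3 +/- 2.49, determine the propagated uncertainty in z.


For a product z = x*y, the relative uncertainty is:
uz/z = sqrt((ux/x)^2 + (uy/y)^2)
Relative uncertainties: ux/x = 4.85/86.5 = 0.056069
uy/y = 2.49/10.3 = 0.241748
z = 86.5 * 10.3 = 891.0
uz = 891.0 * sqrt(0.056069^2 + 0.241748^2) = 221.102

221.102


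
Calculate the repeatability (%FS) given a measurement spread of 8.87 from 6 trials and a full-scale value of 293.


Repeatability = (spread / full scale) * 100%.
R = (8.87 / 293) * 100
R = 3.027 %FS

3.027 %FS


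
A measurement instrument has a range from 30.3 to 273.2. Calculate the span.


Span = upper range - lower range.
Span = 273.2 - (30.3)
Span = 242.9

242.9


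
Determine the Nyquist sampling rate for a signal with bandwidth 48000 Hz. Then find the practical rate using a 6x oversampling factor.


By Nyquist theorem, fs_min = 2 * fmax.
fs_min = 2 * 48000 = 96000 Hz
Practical rate = 6 * fs_min = 6 * 96000 = 576000 Hz

fs_min = 96000 Hz, fs_practical = 576000 Hz


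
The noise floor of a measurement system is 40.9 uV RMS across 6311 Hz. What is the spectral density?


Noise spectral density = Vrms / sqrt(BW).
NSD = 40.9 / sqrt(6311)
NSD = 40.9 / 79.4418
NSD = 0.5148 uV/sqrt(Hz)

0.5148 uV/sqrt(Hz)


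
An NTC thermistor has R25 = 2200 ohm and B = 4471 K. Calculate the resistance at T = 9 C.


NTC thermistor equation: Rt = R25 * exp(B * (1/T - 1/T25)).
T in Kelvin: 282.15 K, T25 = 298.15 K
1/T - 1/T25 = 1/282.15 - 1/298.15 = 0.0001902
B * (1/T - 1/T25) = 4471 * 0.0001902 = 0.8504
Rt = 2200 * exp(0.8504) = 5149.1 ohm

5149.1 ohm


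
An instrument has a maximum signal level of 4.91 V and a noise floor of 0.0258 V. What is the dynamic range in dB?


Dynamic range = 20 * log10(Vmax / Vnoise).
DR = 20 * log10(4.91 / 0.0258)
DR = 20 * log10(190.31)
DR = 45.59 dB

45.59 dB


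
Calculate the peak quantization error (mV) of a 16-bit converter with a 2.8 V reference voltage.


The maximum quantization error is +/- LSB/2.
LSB = Vref / 2^n = 2.8 / 65536 = 4.272e-05 V
Max error = LSB / 2 = 4.272e-05 / 2 = 2.136e-05 V
Max error = 0.0214 mV

0.0214 mV


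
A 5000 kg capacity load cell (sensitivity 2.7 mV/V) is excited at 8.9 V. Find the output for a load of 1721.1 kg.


Vout = rated_output * Vex * (load / capacity).
Vout = 2.7 * 8.9 * (1721.1 / 5000)
Vout = 2.7 * 8.9 * 0.34422
Vout = 8.272 mV

8.272 mV


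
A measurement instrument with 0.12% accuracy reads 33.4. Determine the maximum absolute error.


Absolute error = (accuracy% / 100) * reading.
Error = (0.12 / 100) * 33.4
Error = 0.0012 * 33.4
Error = 0.0401

0.0401


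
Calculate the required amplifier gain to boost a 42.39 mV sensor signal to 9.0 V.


Gain = Vout / Vin (converting to same units).
G = 9.0 V / 42.39 mV
G = 9000.0 mV / 42.39 mV
G = 212.31

212.31


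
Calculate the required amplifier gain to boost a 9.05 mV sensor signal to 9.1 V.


Gain = Vout / Vin (converting to same units).
G = 9.1 V / 9.05 mV
G = 9100.0 mV / 9.05 mV
G = 1005.52

1005.52


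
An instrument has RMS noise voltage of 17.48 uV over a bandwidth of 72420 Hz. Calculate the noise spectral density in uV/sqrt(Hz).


Noise spectral density = Vrms / sqrt(BW).
NSD = 17.48 / sqrt(72420)
NSD = 17.48 / 269.1096
NSD = 0.065 uV/sqrt(Hz)

0.065 uV/sqrt(Hz)


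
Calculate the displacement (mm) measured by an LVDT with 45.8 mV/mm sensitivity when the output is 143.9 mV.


Displacement = Vout / sensitivity.
d = 143.9 / 45.8
d = 3.142 mm

3.142 mm


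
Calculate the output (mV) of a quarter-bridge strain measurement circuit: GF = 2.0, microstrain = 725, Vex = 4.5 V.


Quarter bridge output: Vout = (GF * epsilon * Vex) / 4.
Vout = (2.0 * 725e-6 * 4.5) / 4
Vout = 0.006525 / 4 V
Vout = 0.00163125 V = 1.6312 mV

1.6312 mV


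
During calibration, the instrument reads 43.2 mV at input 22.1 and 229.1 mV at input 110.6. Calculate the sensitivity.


Sensitivity = (y2 - y1) / (x2 - x1).
S = (229.1 - 43.2) / (110.6 - 22.1)
S = 185.9 / 88.5
S = 2.1006 mV/unit

2.1006 mV/unit


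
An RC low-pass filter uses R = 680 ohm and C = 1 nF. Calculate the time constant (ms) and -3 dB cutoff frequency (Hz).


Time constant: tau = R * C.
tau = 680 * 1.00e-09 = 6.8e-07 s
tau = 0.0007 ms
Cutoff frequency: fc = 1 / (2*pi*R*C).
fc = 1 / (2*pi*6.8e-07) = 234051.39 Hz

tau = 0.0007 ms, fc = 234051.39 Hz


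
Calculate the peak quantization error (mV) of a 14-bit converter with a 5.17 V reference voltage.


The maximum quantization error is +/- LSB/2.
LSB = Vref / 2^n = 5.17 / 16384 = 0.00031555 V
Max error = LSB / 2 = 0.00031555 / 2 = 0.00015778 V
Max error = 0.1578 mV

0.1578 mV


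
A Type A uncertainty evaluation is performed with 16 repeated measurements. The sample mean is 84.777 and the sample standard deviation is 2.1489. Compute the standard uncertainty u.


The standard uncertainty for Type A evaluation is u = s / sqrt(n).
u = 2.1489 / sqrt(16)
u = 2.1489 / 4.0
u = 0.5372

0.5372


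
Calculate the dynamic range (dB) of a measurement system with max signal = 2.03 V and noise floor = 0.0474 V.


Dynamic range = 20 * log10(Vmax / Vnoise).
DR = 20 * log10(2.03 / 0.0474)
DR = 20 * log10(42.83)
DR = 32.63 dB

32.63 dB


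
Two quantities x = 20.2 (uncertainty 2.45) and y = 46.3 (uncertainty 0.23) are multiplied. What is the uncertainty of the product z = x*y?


For a product z = x*y, the relative uncertainty is:
uz/z = sqrt((ux/x)^2 + (uy/y)^2)
Relative uncertainties: ux/x = 2.45/20.2 = 0.121287
uy/y = 0.23/46.3 = 0.004968
z = 20.2 * 46.3 = 935.3
uz = 935.3 * sqrt(0.121287^2 + 0.004968^2) = 113.53

113.53


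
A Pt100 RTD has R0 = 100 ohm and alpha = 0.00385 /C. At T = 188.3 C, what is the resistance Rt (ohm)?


The RTD equation: Rt = R0 * (1 + alpha * T).
Rt = 100 * (1 + 0.00385 * 188.3)
Rt = 100 * (1 + 0.724955)
Rt = 100 * 1.724955
Rt = 172.495 ohm

172.495 ohm


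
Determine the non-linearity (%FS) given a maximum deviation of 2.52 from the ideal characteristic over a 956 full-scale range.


Linearity error = (max deviation / full scale) * 100%.
Linearity = (2.52 / 956) * 100
Linearity = 0.264 %FS

0.264 %FS


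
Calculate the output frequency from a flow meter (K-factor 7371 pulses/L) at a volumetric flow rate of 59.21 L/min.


Frequency = K * Q / 60 (converting L/min to L/s).
f = 7371 * 59.21 / 60
f = 436436.91 / 60
f = 7273.95 Hz

7273.95 Hz


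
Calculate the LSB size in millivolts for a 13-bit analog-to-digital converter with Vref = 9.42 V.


The resolution (LSB) of an ADC is Vref / 2^n.
LSB = 9.42 / 2^13
LSB = 9.42 / 8192
LSB = 0.0011499 V = 1.14990234 mV

1.14990234 mV


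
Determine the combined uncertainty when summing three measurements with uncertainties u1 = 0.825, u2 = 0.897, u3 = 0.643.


For a sum of independent quantities, uc = sqrt(u1^2 + u2^2 + u3^2).
uc = sqrt(0.825^2 + 0.897^2 + 0.643^2)
uc = sqrt(0.680625 + 0.804609 + 0.413449)
uc = 1.3779

1.3779


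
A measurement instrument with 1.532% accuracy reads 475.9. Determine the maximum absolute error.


Absolute error = (accuracy% / 100) * reading.
Error = (1.532 / 100) * 475.9
Error = 0.01532 * 475.9
Error = 7.2908

7.2908


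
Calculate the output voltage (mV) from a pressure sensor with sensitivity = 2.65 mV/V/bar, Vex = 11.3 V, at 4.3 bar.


Output = sensitivity * Vex * P.
Vout = 2.65 * 11.3 * 4.3
Vout = 29.945 * 4.3
Vout = 128.76 mV

128.76 mV


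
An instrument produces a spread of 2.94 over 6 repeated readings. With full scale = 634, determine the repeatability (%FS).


Repeatability = (spread / full scale) * 100%.
R = (2.94 / 634) * 100
R = 0.464 %FS

0.464 %FS


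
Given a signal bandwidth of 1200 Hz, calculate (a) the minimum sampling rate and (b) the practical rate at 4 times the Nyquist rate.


By Nyquist theorem, fs_min = 2 * fmax.
fs_min = 2 * 1200 = 2400 Hz
Practical rate = 4 * fs_min = 4 * 2400 = 9600 Hz

fs_min = 2400 Hz, fs_practical = 9600 Hz


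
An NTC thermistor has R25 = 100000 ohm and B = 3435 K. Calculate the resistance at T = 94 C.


NTC thermistor equation: Rt = R25 * exp(B * (1/T - 1/T25)).
T in Kelvin: 367.15 K, T25 = 298.15 K
1/T - 1/T25 = 1/367.15 - 1/298.15 = -0.00063033
B * (1/T - 1/T25) = 3435 * -0.00063033 = -2.1652
Rt = 100000 * exp(-2.1652) = 11472.7 ohm

11472.7 ohm


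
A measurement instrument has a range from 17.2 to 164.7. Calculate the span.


Span = upper range - lower range.
Span = 164.7 - (17.2)
Span = 147.5

147.5


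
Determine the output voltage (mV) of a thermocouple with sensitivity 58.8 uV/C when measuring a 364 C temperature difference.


The thermocouple output V = sensitivity * dT.
V = 58.8 uV/C * 364 C
V = 21403.2 uV
V = 21.403 mV

21.403 mV


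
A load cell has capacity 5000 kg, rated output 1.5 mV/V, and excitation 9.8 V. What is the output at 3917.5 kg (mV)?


Vout = rated_output * Vex * (load / capacity).
Vout = 1.5 * 9.8 * (3917.5 / 5000)
Vout = 1.5 * 9.8 * 0.7835
Vout = 11.517 mV

11.517 mV


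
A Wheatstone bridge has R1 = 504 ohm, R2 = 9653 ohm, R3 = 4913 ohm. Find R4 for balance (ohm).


At balance: R1*R4 = R2*R3, so R4 = R2*R3/R1.
R4 = 9653 * 4913 / 504
R4 = 47425189 / 504
R4 = 94097.6 ohm

94097.6 ohm


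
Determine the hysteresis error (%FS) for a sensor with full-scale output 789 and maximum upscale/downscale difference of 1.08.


Hysteresis = (max difference / full scale) * 100%.
H = (1.08 / 789) * 100
H = 0.137 %FS

0.137 %FS


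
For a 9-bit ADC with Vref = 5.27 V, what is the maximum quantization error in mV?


The maximum quantization error is +/- LSB/2.
LSB = Vref / 2^n = 5.27 / 512 = 0.01029297 V
Max error = LSB / 2 = 0.01029297 / 2 = 0.00514648 V
Max error = 5.1465 mV

5.1465 mV


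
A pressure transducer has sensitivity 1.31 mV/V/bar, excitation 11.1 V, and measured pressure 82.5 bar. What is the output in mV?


Output = sensitivity * Vex * P.
Vout = 1.31 * 11.1 * 82.5
Vout = 14.541 * 82.5
Vout = 1199.63 mV

1199.63 mV


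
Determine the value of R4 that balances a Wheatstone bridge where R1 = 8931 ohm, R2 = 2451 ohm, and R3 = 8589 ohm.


At balance: R1*R4 = R2*R3, so R4 = R2*R3/R1.
R4 = 2451 * 8589 / 8931
R4 = 21051639 / 8931
R4 = 2357.14 ohm

2357.14 ohm


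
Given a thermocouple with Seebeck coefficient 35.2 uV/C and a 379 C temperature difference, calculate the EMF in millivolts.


The thermocouple output V = sensitivity * dT.
V = 35.2 uV/C * 379 C
V = 13340.8 uV
V = 13.341 mV

13.341 mV


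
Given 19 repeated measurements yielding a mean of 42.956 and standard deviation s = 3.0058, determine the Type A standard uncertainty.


The standard uncertainty for Type A evaluation is u = s / sqrt(n).
u = 3.0058 / sqrt(19)
u = 3.0058 / 4.3589
u = 0.6896

0.6896


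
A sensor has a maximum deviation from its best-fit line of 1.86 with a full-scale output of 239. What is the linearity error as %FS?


Linearity error = (max deviation / full scale) * 100%.
Linearity = (1.86 / 239) * 100
Linearity = 0.778 %FS

0.778 %FS


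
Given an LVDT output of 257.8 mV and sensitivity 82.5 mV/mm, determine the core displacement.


Displacement = Vout / sensitivity.
d = 257.8 / 82.5
d = 3.125 mm

3.125 mm


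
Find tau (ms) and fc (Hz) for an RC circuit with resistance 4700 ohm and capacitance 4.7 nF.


Time constant: tau = R * C.
tau = 4700 * 4.70e-09 = 2.209e-05 s
tau = 0.0221 ms
Cutoff frequency: fc = 1 / (2*pi*R*C).
fc = 1 / (2*pi*2.209e-05) = 7204.84 Hz

tau = 0.0221 ms, fc = 7204.84 Hz


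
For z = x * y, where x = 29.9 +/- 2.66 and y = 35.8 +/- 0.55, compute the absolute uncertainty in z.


For a product z = x*y, the relative uncertainty is:
uz/z = sqrt((ux/x)^2 + (uy/y)^2)
Relative uncertainties: ux/x = 2.66/29.9 = 0.088963
uy/y = 0.55/35.8 = 0.015363
z = 29.9 * 35.8 = 1070.4
uz = 1070.4 * sqrt(0.088963^2 + 0.015363^2) = 96.638

96.638


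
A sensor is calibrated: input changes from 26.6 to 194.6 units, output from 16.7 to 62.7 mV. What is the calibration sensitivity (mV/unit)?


Sensitivity = (y2 - y1) / (x2 - x1).
S = (62.7 - 16.7) / (194.6 - 26.6)
S = 46.0 / 168.0
S = 0.2738 mV/unit

0.2738 mV/unit


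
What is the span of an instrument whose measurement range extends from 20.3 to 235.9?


Span = upper range - lower range.
Span = 235.9 - (20.3)
Span = 215.6

215.6


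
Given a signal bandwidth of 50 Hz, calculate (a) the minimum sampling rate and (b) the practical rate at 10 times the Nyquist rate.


By Nyquist theorem, fs_min = 2 * fmax.
fs_min = 2 * 50 = 100 Hz
Practical rate = 10 * fs_min = 10 * 100 = 1000 Hz

fs_min = 100 Hz, fs_practical = 1000 Hz


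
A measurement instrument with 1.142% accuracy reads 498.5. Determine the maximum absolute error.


Absolute error = (accuracy% / 100) * reading.
Error = (1.142 / 100) * 498.5
Error = 0.01142 * 498.5
Error = 5.6929

5.6929


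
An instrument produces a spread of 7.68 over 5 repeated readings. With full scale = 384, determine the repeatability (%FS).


Repeatability = (spread / full scale) * 100%.
R = (7.68 / 384) * 100
R = 2.0 %FS

2.0 %FS


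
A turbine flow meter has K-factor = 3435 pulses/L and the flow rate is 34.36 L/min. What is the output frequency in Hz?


Frequency = K * Q / 60 (converting L/min to L/s).
f = 3435 * 34.36 / 60
f = 118026.6 / 60
f = 1967.11 Hz

1967.11 Hz


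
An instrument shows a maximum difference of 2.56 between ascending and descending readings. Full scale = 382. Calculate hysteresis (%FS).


Hysteresis = (max difference / full scale) * 100%.
H = (2.56 / 382) * 100
H = 0.67 %FS

0.67 %FS


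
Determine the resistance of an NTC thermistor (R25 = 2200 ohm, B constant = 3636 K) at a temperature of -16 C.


NTC thermistor equation: Rt = R25 * exp(B * (1/T - 1/T25)).
T in Kelvin: 257.15 K, T25 = 298.15 K
1/T - 1/T25 = 1/257.15 - 1/298.15 = 0.00053476
B * (1/T - 1/T25) = 3636 * 0.00053476 = 1.9444
Rt = 2200 * exp(1.9444) = 15376.8 ohm

15376.8 ohm


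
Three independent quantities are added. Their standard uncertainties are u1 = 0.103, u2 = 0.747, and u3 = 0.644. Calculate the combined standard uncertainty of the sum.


For a sum of independent quantities, uc = sqrt(u1^2 + u2^2 + u3^2).
uc = sqrt(0.103^2 + 0.747^2 + 0.644^2)
uc = sqrt(0.010609 + 0.558009 + 0.414736)
uc = 0.9916

0.9916


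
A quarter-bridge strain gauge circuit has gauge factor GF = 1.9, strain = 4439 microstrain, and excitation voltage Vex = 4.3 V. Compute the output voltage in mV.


Quarter bridge output: Vout = (GF * epsilon * Vex) / 4.
Vout = (1.9 * 4439e-6 * 4.3) / 4
Vout = 0.03626663 / 4 V
Vout = 0.00906666 V = 9.0667 mV

9.0667 mV


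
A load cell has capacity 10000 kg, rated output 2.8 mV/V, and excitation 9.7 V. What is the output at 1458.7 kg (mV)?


Vout = rated_output * Vex * (load / capacity).
Vout = 2.8 * 9.7 * (1458.7 / 10000)
Vout = 2.8 * 9.7 * 0.14587
Vout = 3.962 mV

3.962 mV


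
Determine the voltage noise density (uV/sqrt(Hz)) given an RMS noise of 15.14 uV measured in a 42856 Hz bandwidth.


Noise spectral density = Vrms / sqrt(BW).
NSD = 15.14 / sqrt(42856)
NSD = 15.14 / 207.0169
NSD = 0.0731 uV/sqrt(Hz)

0.0731 uV/sqrt(Hz)


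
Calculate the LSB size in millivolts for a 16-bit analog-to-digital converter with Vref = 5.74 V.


The resolution (LSB) of an ADC is Vref / 2^n.
LSB = 5.74 / 2^16
LSB = 5.74 / 65536
LSB = 8.759e-05 V = 0.08758545 mV

0.08758545 mV


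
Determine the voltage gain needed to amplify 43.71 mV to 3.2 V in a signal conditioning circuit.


Gain = Vout / Vin (converting to same units).
G = 3.2 V / 43.71 mV
G = 3200.0 mV / 43.71 mV
G = 73.21

73.21


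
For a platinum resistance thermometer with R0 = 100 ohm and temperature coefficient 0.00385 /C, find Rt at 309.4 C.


The RTD equation: Rt = R0 * (1 + alpha * T).
Rt = 100 * (1 + 0.00385 * 309.4)
Rt = 100 * (1 + 1.19119)
Rt = 100 * 2.19119
Rt = 219.119 ohm

219.119 ohm


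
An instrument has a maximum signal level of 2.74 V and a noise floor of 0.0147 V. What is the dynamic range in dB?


Dynamic range = 20 * log10(Vmax / Vnoise).
DR = 20 * log10(2.74 / 0.0147)
DR = 20 * log10(186.39)
DR = 45.41 dB

45.41 dB


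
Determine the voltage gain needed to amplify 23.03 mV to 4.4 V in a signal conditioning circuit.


Gain = Vout / Vin (converting to same units).
G = 4.4 V / 23.03 mV
G = 4400.0 mV / 23.03 mV
G = 191.06

191.06


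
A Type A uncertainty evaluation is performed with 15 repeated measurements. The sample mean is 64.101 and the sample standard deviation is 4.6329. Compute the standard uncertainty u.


The standard uncertainty for Type A evaluation is u = s / sqrt(n).
u = 4.6329 / sqrt(15)
u = 4.6329 / 3.873
u = 1.1962

1.1962


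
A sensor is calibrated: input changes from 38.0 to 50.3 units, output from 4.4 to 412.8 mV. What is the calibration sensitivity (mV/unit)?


Sensitivity = (y2 - y1) / (x2 - x1).
S = (412.8 - 4.4) / (50.3 - 38.0)
S = 408.4 / 12.3
S = 33.2033 mV/unit

33.2033 mV/unit


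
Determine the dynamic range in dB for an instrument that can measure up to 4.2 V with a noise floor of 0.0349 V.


Dynamic range = 20 * log10(Vmax / Vnoise).
DR = 20 * log10(4.2 / 0.0349)
DR = 20 * log10(120.34)
DR = 41.61 dB

41.61 dB


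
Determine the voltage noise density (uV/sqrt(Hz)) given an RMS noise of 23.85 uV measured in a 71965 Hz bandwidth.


Noise spectral density = Vrms / sqrt(BW).
NSD = 23.85 / sqrt(71965)
NSD = 23.85 / 268.2629
NSD = 0.0889 uV/sqrt(Hz)

0.0889 uV/sqrt(Hz)


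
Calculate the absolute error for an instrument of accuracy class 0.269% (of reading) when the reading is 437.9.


Absolute error = (accuracy% / 100) * reading.
Error = (0.269 / 100) * 437.9
Error = 0.00269 * 437.9
Error = 1.178

1.178


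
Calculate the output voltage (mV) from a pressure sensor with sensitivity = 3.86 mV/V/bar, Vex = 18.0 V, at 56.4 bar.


Output = sensitivity * Vex * P.
Vout = 3.86 * 18.0 * 56.4
Vout = 69.48 * 56.4
Vout = 3918.67 mV

3918.67 mV


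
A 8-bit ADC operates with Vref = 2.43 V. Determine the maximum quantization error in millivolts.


The maximum quantization error is +/- LSB/2.
LSB = Vref / 2^n = 2.43 / 256 = 0.00949219 V
Max error = LSB / 2 = 0.00949219 / 2 = 0.00474609 V
Max error = 4.7461 mV

4.7461 mV


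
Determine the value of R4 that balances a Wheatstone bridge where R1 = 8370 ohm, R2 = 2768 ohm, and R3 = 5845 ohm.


At balance: R1*R4 = R2*R3, so R4 = R2*R3/R1.
R4 = 2768 * 5845 / 8370
R4 = 16178960 / 8370
R4 = 1932.97 ohm

1932.97 ohm


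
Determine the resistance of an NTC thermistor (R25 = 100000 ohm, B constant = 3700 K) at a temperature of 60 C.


NTC thermistor equation: Rt = R25 * exp(B * (1/T - 1/T25)).
T in Kelvin: 333.15 K, T25 = 298.15 K
1/T - 1/T25 = 1/333.15 - 1/298.15 = -0.00035237
B * (1/T - 1/T25) = 3700 * -0.00035237 = -1.3038
Rt = 100000 * exp(-1.3038) = 27151.1 ohm

27151.1 ohm


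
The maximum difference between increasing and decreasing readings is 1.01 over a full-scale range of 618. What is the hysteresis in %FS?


Hysteresis = (max difference / full scale) * 100%.
H = (1.01 / 618) * 100
H = 0.163 %FS

0.163 %FS


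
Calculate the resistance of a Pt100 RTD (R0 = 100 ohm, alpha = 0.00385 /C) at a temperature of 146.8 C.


The RTD equation: Rt = R0 * (1 + alpha * T).
Rt = 100 * (1 + 0.00385 * 146.8)
Rt = 100 * (1 + 0.56518)
Rt = 100 * 1.56518
Rt = 156.518 ohm

156.518 ohm


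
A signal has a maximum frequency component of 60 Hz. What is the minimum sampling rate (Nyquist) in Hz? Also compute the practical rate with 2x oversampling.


By Nyquist theorem, fs_min = 2 * fmax.
fs_min = 2 * 60 = 120 Hz
Practical rate = 2 * fs_min = 2 * 120 = 240 Hz

fs_min = 120 Hz, fs_practical = 240 Hz


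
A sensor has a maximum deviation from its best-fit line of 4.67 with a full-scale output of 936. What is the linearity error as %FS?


Linearity error = (max deviation / full scale) * 100%.
Linearity = (4.67 / 936) * 100
Linearity = 0.499 %FS

0.499 %FS


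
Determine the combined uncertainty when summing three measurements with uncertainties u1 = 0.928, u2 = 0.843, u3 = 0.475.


For a sum of independent quantities, uc = sqrt(u1^2 + u2^2 + u3^2).
uc = sqrt(0.928^2 + 0.843^2 + 0.475^2)
uc = sqrt(0.861184 + 0.710649 + 0.225625)
uc = 1.3407

1.3407


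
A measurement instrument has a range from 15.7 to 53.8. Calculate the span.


Span = upper range - lower range.
Span = 53.8 - (15.7)
Span = 38.1

38.1


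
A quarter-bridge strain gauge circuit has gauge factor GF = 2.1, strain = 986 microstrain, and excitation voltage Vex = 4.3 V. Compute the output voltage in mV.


Quarter bridge output: Vout = (GF * epsilon * Vex) / 4.
Vout = (2.1 * 986e-6 * 4.3) / 4
Vout = 0.00890358 / 4 V
Vout = 0.00222589 V = 2.2259 mV

2.2259 mV


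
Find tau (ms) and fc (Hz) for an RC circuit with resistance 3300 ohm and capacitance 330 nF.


Time constant: tau = R * C.
tau = 3300 * 3.30e-07 = 0.001089 s
tau = 1.089 ms
Cutoff frequency: fc = 1 / (2*pi*R*C).
fc = 1 / (2*pi*0.001089) = 146.15 Hz

tau = 1.089 ms, fc = 146.15 Hz


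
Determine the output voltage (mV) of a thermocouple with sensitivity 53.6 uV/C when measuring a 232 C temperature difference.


The thermocouple output V = sensitivity * dT.
V = 53.6 uV/C * 232 C
V = 12435.2 uV
V = 12.435 mV

12.435 mV


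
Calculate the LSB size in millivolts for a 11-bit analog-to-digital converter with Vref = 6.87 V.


The resolution (LSB) of an ADC is Vref / 2^n.
LSB = 6.87 / 2^11
LSB = 6.87 / 2048
LSB = 0.00335449 V = 3.35449219 mV

3.35449219 mV


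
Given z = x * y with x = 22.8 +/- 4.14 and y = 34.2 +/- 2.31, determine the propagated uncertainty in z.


For a product z = x*y, the relative uncertainty is:
uz/z = sqrt((ux/x)^2 + (uy/y)^2)
Relative uncertainties: ux/x = 4.14/22.8 = 0.181579
uy/y = 2.31/34.2 = 0.067544
z = 22.8 * 34.2 = 779.8
uz = 779.8 * sqrt(0.181579^2 + 0.067544^2) = 151.066

151.066


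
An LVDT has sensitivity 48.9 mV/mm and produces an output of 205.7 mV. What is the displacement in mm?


Displacement = Vout / sensitivity.
d = 205.7 / 48.9
d = 4.207 mm

4.207 mm


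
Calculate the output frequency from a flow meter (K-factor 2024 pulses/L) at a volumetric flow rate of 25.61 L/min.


Frequency = K * Q / 60 (converting L/min to L/s).
f = 2024 * 25.61 / 60
f = 51834.64 / 60
f = 863.91 Hz

863.91 Hz


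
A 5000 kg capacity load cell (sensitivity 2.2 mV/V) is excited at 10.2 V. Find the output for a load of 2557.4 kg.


Vout = rated_output * Vex * (load / capacity).
Vout = 2.2 * 10.2 * (2557.4 / 5000)
Vout = 2.2 * 10.2 * 0.51148
Vout = 11.478 mV

11.478 mV


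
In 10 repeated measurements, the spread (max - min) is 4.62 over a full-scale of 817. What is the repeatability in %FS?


Repeatability = (spread / full scale) * 100%.
R = (4.62 / 817) * 100
R = 0.565 %FS

0.565 %FS


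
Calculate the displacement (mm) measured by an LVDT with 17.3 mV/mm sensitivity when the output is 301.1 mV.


Displacement = Vout / sensitivity.
d = 301.1 / 17.3
d = 17.405 mm

17.405 mm


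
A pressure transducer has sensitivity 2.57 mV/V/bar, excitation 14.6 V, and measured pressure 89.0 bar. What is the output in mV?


Output = sensitivity * Vex * P.
Vout = 2.57 * 14.6 * 89.0
Vout = 37.522 * 89.0
Vout = 3339.46 mV

3339.46 mV


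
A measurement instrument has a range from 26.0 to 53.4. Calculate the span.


Span = upper range - lower range.
Span = 53.4 - (26.0)
Span = 27.4

27.4


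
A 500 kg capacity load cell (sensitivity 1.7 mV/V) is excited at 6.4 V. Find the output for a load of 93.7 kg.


Vout = rated_output * Vex * (load / capacity).
Vout = 1.7 * 6.4 * (93.7 / 500)
Vout = 1.7 * 6.4 * 0.1874
Vout = 2.039 mV

2.039 mV


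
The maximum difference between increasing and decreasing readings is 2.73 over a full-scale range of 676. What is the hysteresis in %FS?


Hysteresis = (max difference / full scale) * 100%.
H = (2.73 / 676) * 100
H = 0.404 %FS

0.404 %FS


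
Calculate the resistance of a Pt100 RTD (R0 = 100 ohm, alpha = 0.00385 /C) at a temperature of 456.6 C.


The RTD equation: Rt = R0 * (1 + alpha * T).
Rt = 100 * (1 + 0.00385 * 456.6)
Rt = 100 * (1 + 1.75791)
Rt = 100 * 2.75791
Rt = 275.791 ohm

275.791 ohm


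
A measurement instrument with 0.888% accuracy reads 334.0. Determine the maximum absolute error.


Absolute error = (accuracy% / 100) * reading.
Error = (0.888 / 100) * 334.0
Error = 0.00888 * 334.0
Error = 2.9659

2.9659


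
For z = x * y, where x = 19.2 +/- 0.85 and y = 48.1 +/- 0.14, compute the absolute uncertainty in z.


For a product z = x*y, the relative uncertainty is:
uz/z = sqrt((ux/x)^2 + (uy/y)^2)
Relative uncertainties: ux/x = 0.85/19.2 = 0.044271
uy/y = 0.14/48.1 = 0.002911
z = 19.2 * 48.1 = 923.5
uz = 923.5 * sqrt(0.044271^2 + 0.002911^2) = 40.973

40.973


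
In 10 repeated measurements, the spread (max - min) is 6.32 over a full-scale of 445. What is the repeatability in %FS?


Repeatability = (spread / full scale) * 100%.
R = (6.32 / 445) * 100
R = 1.42 %FS

1.42 %FS


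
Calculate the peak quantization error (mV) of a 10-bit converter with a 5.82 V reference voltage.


The maximum quantization error is +/- LSB/2.
LSB = Vref / 2^n = 5.82 / 1024 = 0.00568359 V
Max error = LSB / 2 = 0.00568359 / 2 = 0.0028418 V
Max error = 2.8418 mV

2.8418 mV


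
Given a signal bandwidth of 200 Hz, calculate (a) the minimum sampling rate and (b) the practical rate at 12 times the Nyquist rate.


By Nyquist theorem, fs_min = 2 * fmax.
fs_min = 2 * 200 = 400 Hz
Practical rate = 12 * fs_min = 12 * 400 = 4800 Hz

fs_min = 400 Hz, fs_practical = 4800 Hz


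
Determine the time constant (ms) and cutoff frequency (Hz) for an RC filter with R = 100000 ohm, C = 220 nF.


Time constant: tau = R * C.
tau = 100000 * 2.20e-07 = 0.022 s
tau = 22.0 ms
Cutoff frequency: fc = 1 / (2*pi*R*C).
fc = 1 / (2*pi*0.022) = 7.23 Hz

tau = 22.0 ms, fc = 7.23 Hz


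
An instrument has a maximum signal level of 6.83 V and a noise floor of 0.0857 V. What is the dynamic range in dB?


Dynamic range = 20 * log10(Vmax / Vnoise).
DR = 20 * log10(6.83 / 0.0857)
DR = 20 * log10(79.7)
DR = 38.03 dB

38.03 dB


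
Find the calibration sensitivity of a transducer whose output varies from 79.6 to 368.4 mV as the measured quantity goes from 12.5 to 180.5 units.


Sensitivity = (y2 - y1) / (x2 - x1).
S = (368.4 - 79.6) / (180.5 - 12.5)
S = 288.8 / 168.0
S = 1.719 mV/unit

1.719 mV/unit


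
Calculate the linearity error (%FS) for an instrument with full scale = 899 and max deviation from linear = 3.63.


Linearity error = (max deviation / full scale) * 100%.
Linearity = (3.63 / 899) * 100
Linearity = 0.404 %FS

0.404 %FS


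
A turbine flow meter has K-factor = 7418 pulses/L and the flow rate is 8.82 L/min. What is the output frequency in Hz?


Frequency = K * Q / 60 (converting L/min to L/s).
f = 7418 * 8.82 / 60
f = 65426.76 / 60
f = 1090.45 Hz

1090.45 Hz


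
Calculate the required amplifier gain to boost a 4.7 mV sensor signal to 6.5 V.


Gain = Vout / Vin (converting to same units).
G = 6.5 V / 4.7 mV
G = 6500.0 mV / 4.7 mV
G = 1382.98

1382.98


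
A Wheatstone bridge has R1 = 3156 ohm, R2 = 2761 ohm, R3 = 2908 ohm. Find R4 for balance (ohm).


At balance: R1*R4 = R2*R3, so R4 = R2*R3/R1.
R4 = 2761 * 2908 / 3156
R4 = 8028988 / 3156
R4 = 2544.04 ohm

2544.04 ohm


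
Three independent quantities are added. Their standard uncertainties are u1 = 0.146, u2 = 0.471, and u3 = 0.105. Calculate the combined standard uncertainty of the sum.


For a sum of independent quantities, uc = sqrt(u1^2 + u2^2 + u3^2).
uc = sqrt(0.146^2 + 0.471^2 + 0.105^2)
uc = sqrt(0.021316 + 0.221841 + 0.011025)
uc = 0.5042

0.5042


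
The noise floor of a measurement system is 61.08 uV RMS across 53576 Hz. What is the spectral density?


Noise spectral density = Vrms / sqrt(BW).
NSD = 61.08 / sqrt(53576)
NSD = 61.08 / 231.4649
NSD = 0.2639 uV/sqrt(Hz)

0.2639 uV/sqrt(Hz)


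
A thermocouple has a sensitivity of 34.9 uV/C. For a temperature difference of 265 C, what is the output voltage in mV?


The thermocouple output V = sensitivity * dT.
V = 34.9 uV/C * 265 C
V = 9248.5 uV
V = 9.248 mV

9.248 mV


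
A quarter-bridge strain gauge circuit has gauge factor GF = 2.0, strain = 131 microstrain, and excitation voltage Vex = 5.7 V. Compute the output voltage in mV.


Quarter bridge output: Vout = (GF * epsilon * Vex) / 4.
Vout = (2.0 * 131e-6 * 5.7) / 4
Vout = 0.0014934 / 4 V
Vout = 0.00037335 V = 0.3734 mV

0.3734 mV


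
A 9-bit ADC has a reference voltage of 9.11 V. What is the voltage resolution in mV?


The resolution (LSB) of an ADC is Vref / 2^n.
LSB = 9.11 / 2^9
LSB = 9.11 / 512
LSB = 0.01779297 V = 17.79296875 mV

17.79296875 mV


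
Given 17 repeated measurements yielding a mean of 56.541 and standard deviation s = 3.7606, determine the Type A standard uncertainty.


The standard uncertainty for Type A evaluation is u = s / sqrt(n).
u = 3.7606 / sqrt(17)
u = 3.7606 / 4.1231
u = 0.9121

0.9121


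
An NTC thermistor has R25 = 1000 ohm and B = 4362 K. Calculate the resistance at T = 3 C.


NTC thermistor equation: Rt = R25 * exp(B * (1/T - 1/T25)).
T in Kelvin: 276.15 K, T25 = 298.15 K
1/T - 1/T25 = 1/276.15 - 1/298.15 = 0.0002672
B * (1/T - 1/T25) = 4362 * 0.0002672 = 1.1655
Rt = 1000 * exp(1.1655) = 3207.7 ohm

3207.7 ohm


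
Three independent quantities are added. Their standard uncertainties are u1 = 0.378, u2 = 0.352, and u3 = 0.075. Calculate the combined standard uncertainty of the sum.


For a sum of independent quantities, uc = sqrt(u1^2 + u2^2 + u3^2).
uc = sqrt(0.378^2 + 0.352^2 + 0.075^2)
uc = sqrt(0.142884 + 0.123904 + 0.005625)
uc = 0.5219

0.5219


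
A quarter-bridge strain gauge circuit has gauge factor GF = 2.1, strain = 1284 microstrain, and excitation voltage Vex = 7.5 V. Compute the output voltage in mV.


Quarter bridge output: Vout = (GF * epsilon * Vex) / 4.
Vout = (2.1 * 1284e-6 * 7.5) / 4
Vout = 0.020223 / 4 V
Vout = 0.00505575 V = 5.0557 mV

5.0557 mV


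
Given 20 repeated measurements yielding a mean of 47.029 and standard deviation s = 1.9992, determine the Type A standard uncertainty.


The standard uncertainty for Type A evaluation is u = s / sqrt(n).
u = 1.9992 / sqrt(20)
u = 1.9992 / 4.4721
u = 0.447

0.447


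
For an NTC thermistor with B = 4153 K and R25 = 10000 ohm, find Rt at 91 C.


NTC thermistor equation: Rt = R25 * exp(B * (1/T - 1/T25)).
T in Kelvin: 364.15 K, T25 = 298.15 K
1/T - 1/T25 = 1/364.15 - 1/298.15 = -0.0006079
B * (1/T - 1/T25) = 4153 * -0.0006079 = -2.5246
Rt = 10000 * exp(-2.5246) = 800.9 ohm

800.9 ohm


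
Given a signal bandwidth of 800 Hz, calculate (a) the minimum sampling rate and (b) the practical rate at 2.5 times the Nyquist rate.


By Nyquist theorem, fs_min = 2 * fmax.
fs_min = 2 * 800 = 1600 Hz
Practical rate = 2.5 * fs_min = 2.5 * 1600 = 4000 Hz

fs_min = 1600 Hz, fs_practical = 4000 Hz


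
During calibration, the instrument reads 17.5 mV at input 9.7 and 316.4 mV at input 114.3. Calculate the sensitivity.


Sensitivity = (y2 - y1) / (x2 - x1).
S = (316.4 - 17.5) / (114.3 - 9.7)
S = 298.9 / 104.6
S = 2.8576 mV/unit

2.8576 mV/unit


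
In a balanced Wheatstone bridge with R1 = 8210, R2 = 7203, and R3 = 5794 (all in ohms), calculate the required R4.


At balance: R1*R4 = R2*R3, so R4 = R2*R3/R1.
R4 = 7203 * 5794 / 8210
R4 = 41734182 / 8210
R4 = 5083.34 ohm

5083.34 ohm
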